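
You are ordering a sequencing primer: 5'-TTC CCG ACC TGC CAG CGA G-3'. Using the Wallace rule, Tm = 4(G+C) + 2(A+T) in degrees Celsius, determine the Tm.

A=3, G=5, T=3, C=8
So N_AT = 6 and N_GC = 13.
Tm = 2(6) + 4(13) = 12 + 52 = 64°C

64°C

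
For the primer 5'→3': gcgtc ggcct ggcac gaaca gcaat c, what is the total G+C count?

Scanning the sequence gives T=3, A=6, G=8, C=9.
Total G or C: 8 + 9 = 17

17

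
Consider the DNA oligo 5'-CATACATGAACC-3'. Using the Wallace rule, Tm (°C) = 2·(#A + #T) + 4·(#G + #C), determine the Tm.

A=5, G=1, C=4, T=2
So N_AT = 7 and N_GC = 5.
Tm = 4·5 + 2·7 = 20 + 14 = 34°C

34°C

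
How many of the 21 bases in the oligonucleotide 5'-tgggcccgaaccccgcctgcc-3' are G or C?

A=2, G=6, C=11, T=2
Total G or C: 6 + 11 = 17

17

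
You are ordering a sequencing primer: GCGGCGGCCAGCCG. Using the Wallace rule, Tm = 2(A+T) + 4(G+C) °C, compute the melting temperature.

54°C

C=6, T=0, A=1, G=7
So N_AT = 1 and N_GC = 13.
Tm = 4·13 + 2·1 = 52 + 2 = 54°C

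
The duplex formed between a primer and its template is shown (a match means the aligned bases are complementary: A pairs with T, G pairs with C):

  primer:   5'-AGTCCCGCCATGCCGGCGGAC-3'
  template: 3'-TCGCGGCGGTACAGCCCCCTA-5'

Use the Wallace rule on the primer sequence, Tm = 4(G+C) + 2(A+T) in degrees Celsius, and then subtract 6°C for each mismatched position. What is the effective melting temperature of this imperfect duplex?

Primer base counts: A=3, T=2, G=7, C=9 → A+T=5, G+C=16
Perfect-match Tm = 2(5) + 4(16) = 10 + 64 = 74°C
Mismatches (positions where the bases are not complementary): 5 (at positions 3, 4, 13, 17, 21)
Effective Tm = 74 − 5×6 = 74 − 30 = 44°C

44°C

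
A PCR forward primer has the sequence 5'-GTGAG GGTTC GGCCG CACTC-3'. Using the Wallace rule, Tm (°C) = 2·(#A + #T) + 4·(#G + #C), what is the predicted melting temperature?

68°C

G=8, A=2, T=4, C=6
AT pairs contribute 6, GC pairs contribute 14.
Tm = 4·14 + 2·6 = 56 + 12 = 68°C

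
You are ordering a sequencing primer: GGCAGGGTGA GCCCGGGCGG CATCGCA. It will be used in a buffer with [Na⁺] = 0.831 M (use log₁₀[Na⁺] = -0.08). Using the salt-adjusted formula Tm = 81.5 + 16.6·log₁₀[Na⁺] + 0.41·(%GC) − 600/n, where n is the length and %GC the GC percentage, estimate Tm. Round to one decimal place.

89.8°C

Length n = 27. Scanning the sequence gives A=4, T=2, G=13, C=8.
G+C = 21, so %GC = 21/27 × 100 = 77.778%
Salt term: 16.6 × (-0.08) = -1.328
GC term: 0.41 × 77.778 = 31.889; length term: −600/27 = −22.222
Tm = 81.5 + (-1.328) + 31.889 − 22.222 = 89.839 → 89.8°C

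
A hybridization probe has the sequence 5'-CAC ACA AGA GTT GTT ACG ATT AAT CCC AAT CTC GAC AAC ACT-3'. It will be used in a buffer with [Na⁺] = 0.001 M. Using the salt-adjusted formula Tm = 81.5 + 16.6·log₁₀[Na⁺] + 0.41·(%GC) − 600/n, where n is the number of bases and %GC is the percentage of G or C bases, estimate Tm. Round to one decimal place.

Length n = 42. Counting bases: A=15, G=5, T=10, C=12
G+C = 17, so %GC = 17/42 × 100 = 40.476%
Salt term: 16.6 × (-3) = -49.8
GC term: 0.41 × 40.476 = 16.595; length term: −600/42 = −14.286
Tm = 81.5 + (-49.8) + 16.595 − 14.286 = 34.009 → 34.0°C

34.0°C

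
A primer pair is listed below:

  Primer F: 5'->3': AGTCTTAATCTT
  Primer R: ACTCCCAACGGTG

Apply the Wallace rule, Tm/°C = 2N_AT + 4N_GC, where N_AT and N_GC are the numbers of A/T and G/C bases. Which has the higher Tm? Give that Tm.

Primer R, 42°C

Primer F: A+T=9, G+C=3 → Tm = 2(9)+4(3) = 30°C
Primer R: A+T=5, G+C=8 → Tm = 2(5)+4(8) = 42°C
30°C vs 42°C → primer R is higher.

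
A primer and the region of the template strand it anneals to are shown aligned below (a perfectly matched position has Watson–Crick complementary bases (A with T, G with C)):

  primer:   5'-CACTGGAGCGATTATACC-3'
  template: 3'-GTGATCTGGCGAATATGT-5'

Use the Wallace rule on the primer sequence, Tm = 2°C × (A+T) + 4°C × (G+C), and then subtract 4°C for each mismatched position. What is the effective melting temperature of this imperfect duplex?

Primer base counts: A=5, T=4, G=4, C=5 → A+T=9, G+C=9
Perfect-match Tm = 2(9) + 4(9) = 18 + 36 = 54°C
Mismatches (positions where the bases are not complementary): 4 (at positions 5, 8, 11, 18)
Effective Tm = 54 − 4×4 = 54 − 16 = 38°C

38°C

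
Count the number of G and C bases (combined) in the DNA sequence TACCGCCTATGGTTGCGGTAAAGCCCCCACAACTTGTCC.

C=14, T=9, G=8, A=8
Total G or C: 8 + 14 = 22

22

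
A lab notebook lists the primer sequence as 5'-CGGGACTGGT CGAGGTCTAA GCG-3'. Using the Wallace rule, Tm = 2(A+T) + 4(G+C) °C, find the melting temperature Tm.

Counting bases: A=4, G=10, T=4, C=5
So N_AT = 8 and N_GC = 15.
Tm = 2(8) + 4(15) = 16 + 60 = 76°C

76°C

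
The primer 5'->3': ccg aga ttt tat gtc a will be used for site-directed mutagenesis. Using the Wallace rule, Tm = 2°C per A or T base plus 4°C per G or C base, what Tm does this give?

Counting bases: G=3, C=3, T=6, A=4
So N_AT = 10 and N_GC = 6.
Tm = 2×10 + 4×6 = 44°C

44°C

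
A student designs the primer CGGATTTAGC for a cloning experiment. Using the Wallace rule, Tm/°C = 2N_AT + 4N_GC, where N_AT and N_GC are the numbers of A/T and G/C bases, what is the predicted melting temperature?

Counting bases: T=3, A=2, G=3, C=2
A+T = 5, G+C = 5
Tm = 2(5) + 4(5) = 10 + 20 = 30°C

30°C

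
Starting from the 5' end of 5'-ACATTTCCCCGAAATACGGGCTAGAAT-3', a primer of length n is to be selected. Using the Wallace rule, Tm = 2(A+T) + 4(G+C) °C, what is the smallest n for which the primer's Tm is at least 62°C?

First 20 bases: ACATTTCCCCGAAATACGGG → Tm = 60°C (< 62°C)
First 21 bases: ACATTTCCCCGAAATACGGGC → Tm = 64°C (≥ 62°C)
Each additional base adds 2°C (A/T) or 4°C (G/C), so Tm is non-decreasing in n; n = 21 is the first length to reach 62°C.

n = 21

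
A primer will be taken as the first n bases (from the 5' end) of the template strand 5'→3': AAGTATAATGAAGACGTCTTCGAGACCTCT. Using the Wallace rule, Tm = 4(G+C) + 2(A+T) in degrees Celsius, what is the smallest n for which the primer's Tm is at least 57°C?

n = 22

First 21 bases: AAGTATAATGAAGACGTCTTC → Tm = 56°C (< 57°C)
First 22 bases: AAGTATAATGAAGACGTCTTCG → Tm = 60°C (≥ 57°C)
Since every base adds ≥2°C, Tm only increases with n, so the threshold is first crossed at n = 22.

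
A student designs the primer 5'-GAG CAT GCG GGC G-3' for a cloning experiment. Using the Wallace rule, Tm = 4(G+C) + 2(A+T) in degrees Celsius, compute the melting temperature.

46°C

Base counts: C=3, T=1, G=7, A=2
AT pairs contribute 3, GC pairs contribute 10.
Tm = 2×3 + 4×10 = 46°C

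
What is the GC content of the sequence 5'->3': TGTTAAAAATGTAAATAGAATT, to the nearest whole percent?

14%

Counting bases: G=3, A=11, C=0, T=8
G+C = 3 + 0 = 3 out of 22 bases
%GC = 3/22 × 100 = 13.64% ≈ 14%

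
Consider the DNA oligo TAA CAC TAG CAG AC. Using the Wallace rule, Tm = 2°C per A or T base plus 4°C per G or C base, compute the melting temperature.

40°C

C=4, T=2, G=2, A=6
So N_AT = 8 and N_GC = 6.
Tm = 2(8) + 4(6) = 16 + 24 = 40°C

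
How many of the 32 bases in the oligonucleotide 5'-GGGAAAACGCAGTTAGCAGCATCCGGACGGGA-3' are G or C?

Counting bases: C=7, G=12, T=3, A=10
Total G or C: 12 + 7 = 19

19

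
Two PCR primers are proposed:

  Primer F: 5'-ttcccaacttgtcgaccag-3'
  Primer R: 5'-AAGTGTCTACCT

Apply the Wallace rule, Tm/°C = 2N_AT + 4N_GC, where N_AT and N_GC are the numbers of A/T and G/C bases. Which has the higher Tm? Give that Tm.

Primer F, 58°C

Primer F: A+T=9, G+C=10 → Tm = 2(9)+4(10) = 58°C
Primer R: A+T=7, G+C=5 → Tm = 2(7)+4(5) = 34°C
58°C vs 34°C → primer F is higher.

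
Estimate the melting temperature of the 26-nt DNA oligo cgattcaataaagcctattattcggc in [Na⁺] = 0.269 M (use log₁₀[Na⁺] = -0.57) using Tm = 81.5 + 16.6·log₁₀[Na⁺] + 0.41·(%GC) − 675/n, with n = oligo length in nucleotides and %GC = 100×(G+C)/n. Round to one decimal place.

Length n = 26. Scanning the sequence gives G=4, C=6, T=8, A=8.
G+C = 10, so %GC = 10/26 × 100 = 38.462%
Salt term: 16.6 × (-0.57) = -9.462
GC term: 0.41 × 38.462 = 15.769; length term: −675/26 = −25.962
Tm = 81.5 + (-9.462) + 15.769 − 25.962 = 61.845 → 61.8°C

61.8°C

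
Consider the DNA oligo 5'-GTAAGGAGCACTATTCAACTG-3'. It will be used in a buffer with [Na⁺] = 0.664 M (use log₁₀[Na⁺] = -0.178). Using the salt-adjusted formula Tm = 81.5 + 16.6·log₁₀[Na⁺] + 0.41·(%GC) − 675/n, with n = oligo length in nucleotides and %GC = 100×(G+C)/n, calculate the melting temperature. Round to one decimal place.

64.0°C

Length n = 21. Base counts: G=5, T=5, A=7, C=4
G+C = 9, so %GC = 9/21 × 100 = 42.857%
Salt term: 16.6 × (-0.178) = -2.955
GC term: 0.41 × 42.857 = 17.571; length term: −675/21 = −32.143
Tm = 81.5 + (-2.955) + 17.571 − 32.143 = 63.973 → 64.0°C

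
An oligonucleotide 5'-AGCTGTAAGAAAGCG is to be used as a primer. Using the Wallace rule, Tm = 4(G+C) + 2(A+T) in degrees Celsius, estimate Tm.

44°C

Base counts: G=5, A=6, T=2, C=2
So N_AT = 8 and N_GC = 7.
Tm = 2(8) + 4(7) = 16 + 28 = 44°C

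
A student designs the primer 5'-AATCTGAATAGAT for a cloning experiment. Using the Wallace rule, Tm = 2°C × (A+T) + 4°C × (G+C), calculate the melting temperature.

32°C

Counting bases: G=2, C=1, A=6, T=4
A+T = 10, G+C = 3
Tm = 4·3 + 2·10 = 12 + 20 = 32°C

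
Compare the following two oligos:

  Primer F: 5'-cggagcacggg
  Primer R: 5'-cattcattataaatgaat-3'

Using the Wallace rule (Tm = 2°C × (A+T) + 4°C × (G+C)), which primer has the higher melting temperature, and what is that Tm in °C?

Primer R, 42°C

Primer F: A+T=2, G+C=9 → Tm = 2(2)+4(9) = 40°C
Primer R: A+T=15, G+C=3 → Tm = 2(15)+4(3) = 42°C
40°C vs 42°C → primer R is higher.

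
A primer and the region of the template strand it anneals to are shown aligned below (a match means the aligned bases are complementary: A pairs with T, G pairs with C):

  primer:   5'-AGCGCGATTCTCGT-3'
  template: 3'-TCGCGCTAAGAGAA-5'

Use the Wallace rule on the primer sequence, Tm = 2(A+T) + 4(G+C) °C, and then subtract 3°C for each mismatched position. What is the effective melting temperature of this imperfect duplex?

41°C

Primer base counts: A=2, T=4, G=4, C=4 → A+T=6, G+C=8
Perfect-match Tm = 2(6) + 4(8) = 12 + 32 = 44°C
Mismatches (positions where the bases are not complementary): 1 (at position 13)
Effective Tm = 44 − 1×3 = 44 − 3 = 41°C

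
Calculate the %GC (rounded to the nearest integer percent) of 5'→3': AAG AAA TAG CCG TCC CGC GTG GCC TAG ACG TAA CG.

C=10, A=10, T=5, G=10
G+C = 10 + 10 = 20 out of 35 bases
%GC = 20/35 × 100 = 57.14% ≈ 57%

57%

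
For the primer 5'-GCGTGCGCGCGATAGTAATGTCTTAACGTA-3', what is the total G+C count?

15

Scanning the sequence gives G=9, C=6, A=7, T=8.
G+C = 9 + 6 = 15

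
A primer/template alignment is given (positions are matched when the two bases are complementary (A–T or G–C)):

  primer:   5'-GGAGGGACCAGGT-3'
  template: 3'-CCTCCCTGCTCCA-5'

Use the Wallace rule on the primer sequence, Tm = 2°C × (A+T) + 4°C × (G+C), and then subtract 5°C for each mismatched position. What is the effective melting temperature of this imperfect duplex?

39°C

Primer base counts: A=3, T=1, G=7, C=2 → A+T=4, G+C=9
Perfect-match Tm = 2(4) + 4(9) = 8 + 36 = 44°C
Mismatches (positions where the bases are not complementary): 1 (at position 9)
Effective Tm = 44 − 1×5 = 44 − 5 = 39°C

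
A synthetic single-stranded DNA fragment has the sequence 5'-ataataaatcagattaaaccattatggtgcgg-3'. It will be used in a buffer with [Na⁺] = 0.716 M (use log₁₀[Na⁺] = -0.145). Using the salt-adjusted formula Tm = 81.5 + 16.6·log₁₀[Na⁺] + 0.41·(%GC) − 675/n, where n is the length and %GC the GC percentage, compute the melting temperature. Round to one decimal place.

Length n = 32. G=6, C=4, T=9, A=13
G+C = 10, so %GC = 10/32 × 100 = 31.25%
Salt term: 16.6 × (-0.145) = -2.407
GC term: 0.41 × 31.25 = 12.812; length term: −675/32 = −21.094
Tm = 81.5 + (-2.407) + 12.812 − 21.094 = 70.811 → 70.8°C

70.8°C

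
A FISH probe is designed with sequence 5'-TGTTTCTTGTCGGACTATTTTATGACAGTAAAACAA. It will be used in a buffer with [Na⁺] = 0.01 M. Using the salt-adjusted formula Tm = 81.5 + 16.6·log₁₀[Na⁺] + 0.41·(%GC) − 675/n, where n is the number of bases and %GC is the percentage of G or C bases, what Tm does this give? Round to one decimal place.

42.1°C

Length n = 36. Base counts: A=11, T=14, C=5, G=6
G+C = 11, so %GC = 11/36 × 100 = 30.556%
Salt term: 16.6 × (-2) = -33.2
GC term: 0.41 × 30.556 = 12.528; length term: −675/36 = −18.75
Tm = 81.5 + (-33.2) + 12.528 − 18.75 = 42.078 → 42.1°C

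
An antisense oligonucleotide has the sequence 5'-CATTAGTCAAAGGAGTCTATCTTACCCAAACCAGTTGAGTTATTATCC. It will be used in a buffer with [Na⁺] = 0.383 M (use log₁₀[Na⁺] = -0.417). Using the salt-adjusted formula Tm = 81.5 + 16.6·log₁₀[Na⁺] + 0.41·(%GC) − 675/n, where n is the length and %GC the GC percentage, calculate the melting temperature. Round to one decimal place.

Length n = 48. Scanning the sequence gives G=7, C=11, A=15, T=15.
G+C = 18, so %GC = 18/48 × 100 = 37.5%
Salt term: 16.6 × (-0.417) = -6.922
GC term: 0.41 × 37.5 = 15.375; length term: −675/48 = −14.062
Tm = 81.5 + (-6.922) + 15.375 − 14.062 = 75.891 → 75.9°C

75.9°C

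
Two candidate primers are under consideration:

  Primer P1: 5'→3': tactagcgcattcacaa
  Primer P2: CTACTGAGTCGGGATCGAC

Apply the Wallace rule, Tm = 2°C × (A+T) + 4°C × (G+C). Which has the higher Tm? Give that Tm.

Primer P2, 60°C

Primer P1: A+T=10, G+C=7 → Tm = 2(10)+4(7) = 48°C
Primer P2: A+T=8, G+C=11 → Tm = 2(8)+4(11) = 60°C
48°C vs 60°C → primer P2 is higher.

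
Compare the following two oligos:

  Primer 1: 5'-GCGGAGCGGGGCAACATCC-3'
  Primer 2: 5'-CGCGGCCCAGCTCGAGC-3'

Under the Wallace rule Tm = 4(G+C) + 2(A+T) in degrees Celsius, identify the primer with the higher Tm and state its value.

Primer 1: A+T=5, G+C=14 → Tm = 2(5)+4(14) = 66°C
Primer 2: A+T=3, G+C=14 → Tm = 2(3)+4(14) = 62°C
66°C vs 62°C → primer 1 is higher.

Primer 1, 66°C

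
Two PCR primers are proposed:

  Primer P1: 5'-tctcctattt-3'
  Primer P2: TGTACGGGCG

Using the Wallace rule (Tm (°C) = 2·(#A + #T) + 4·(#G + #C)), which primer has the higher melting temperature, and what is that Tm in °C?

Primer P1: A+T=7, G+C=3 → Tm = 2(7)+4(3) = 26°C
Primer P2: A+T=3, G+C=7 → Tm = 2(3)+4(7) = 34°C
26°C vs 34°C → primer P2 is higher.

Primer P2, 34°C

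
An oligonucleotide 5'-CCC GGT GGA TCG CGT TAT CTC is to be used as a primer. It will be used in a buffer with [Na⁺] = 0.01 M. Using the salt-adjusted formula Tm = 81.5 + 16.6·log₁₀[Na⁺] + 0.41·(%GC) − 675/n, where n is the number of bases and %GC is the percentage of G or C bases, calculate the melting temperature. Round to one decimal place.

41.5°C

Length n = 21. A=2, G=6, T=6, C=7
G+C = 13, so %GC = 13/21 × 100 = 61.905%
Salt term: 16.6 × (-2) = -33.2
GC term: 0.41 × 61.905 = 25.381; length term: −675/21 = −32.143
Tm = 81.5 + (-33.2) + 25.381 − 32.143 = 41.538 → 41.5°C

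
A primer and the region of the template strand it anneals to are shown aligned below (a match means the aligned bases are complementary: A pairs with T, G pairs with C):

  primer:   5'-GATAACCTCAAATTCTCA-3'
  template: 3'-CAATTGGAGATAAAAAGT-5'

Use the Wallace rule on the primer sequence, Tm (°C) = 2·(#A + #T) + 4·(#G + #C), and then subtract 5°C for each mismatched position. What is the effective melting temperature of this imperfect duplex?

28°C

Primer base counts: A=7, T=5, G=1, C=5 → A+T=12, G+C=6
Perfect-match Tm = 2(12) + 4(6) = 24 + 24 = 48°C
Mismatches (positions where the bases are not complementary): 4 (at positions 2, 10, 12, 15)
Effective Tm = 48 − 4×5 = 48 − 20 = 28°C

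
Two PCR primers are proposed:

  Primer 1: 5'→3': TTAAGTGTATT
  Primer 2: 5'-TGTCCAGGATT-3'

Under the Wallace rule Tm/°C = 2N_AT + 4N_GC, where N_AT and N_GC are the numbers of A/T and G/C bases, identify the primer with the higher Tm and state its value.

Primer 2, 32°C

Primer 1: A+T=9, G+C=2 → Tm = 2(9)+4(2) = 26°C
Primer 2: A+T=6, G+C=5 → Tm = 2(6)+4(5) = 32°C
26°C vs 32°C → primer 2 is higher.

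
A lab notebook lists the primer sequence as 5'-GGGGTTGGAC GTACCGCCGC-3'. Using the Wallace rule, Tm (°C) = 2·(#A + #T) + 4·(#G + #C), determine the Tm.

70°C

G=9, C=6, A=2, T=3
So N_AT = 5 and N_GC = 15.
Tm = 4·15 + 2·5 = 60 + 10 = 70°C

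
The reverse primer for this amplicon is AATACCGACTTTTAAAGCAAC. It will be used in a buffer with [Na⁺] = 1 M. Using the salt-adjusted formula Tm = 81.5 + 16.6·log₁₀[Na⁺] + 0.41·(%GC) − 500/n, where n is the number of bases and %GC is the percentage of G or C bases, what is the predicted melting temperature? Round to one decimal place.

Length n = 21. A=9, G=2, T=5, C=5
G+C = 7, so %GC = 7/21 × 100 = 33.333%
Salt term: 16.6 × (0) = 0
GC term: 0.41 × 33.333 = 13.667; length term: −500/21 = −23.81
Tm = 81.5 + (0) + 13.667 − 23.81 = 71.357 → 71.4°C

71.4°C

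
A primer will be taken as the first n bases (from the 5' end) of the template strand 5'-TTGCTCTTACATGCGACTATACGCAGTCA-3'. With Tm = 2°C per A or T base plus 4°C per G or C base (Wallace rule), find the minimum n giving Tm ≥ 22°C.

First 7 bases: TTGCTCT → Tm = 20°C (< 22°C)
First 8 bases: TTGCTCTT → Tm = 22°C (≥ 22°C)
Each additional base adds 2°C (A/T) or 4°C (G/C), so Tm is non-decreasing in n; n = 8 is the first length to reach 22°C.

n = 8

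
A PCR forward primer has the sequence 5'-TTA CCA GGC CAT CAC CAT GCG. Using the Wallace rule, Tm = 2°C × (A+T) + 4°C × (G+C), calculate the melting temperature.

Base counts: C=8, G=4, A=5, T=4
A+T = 9, G+C = 12
Tm = 4·12 + 2·9 = 48 + 18 = 66°C

66°C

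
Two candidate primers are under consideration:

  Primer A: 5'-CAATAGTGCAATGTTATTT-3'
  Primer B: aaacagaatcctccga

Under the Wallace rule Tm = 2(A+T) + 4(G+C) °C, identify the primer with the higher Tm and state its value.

Primer A: A+T=14, G+C=5 → Tm = 2(14)+4(5) = 48°C
Primer B: A+T=9, G+C=7 → Tm = 2(9)+4(7) = 46°C
48°C vs 46°C → primer A is higher.

Primer A, 48°C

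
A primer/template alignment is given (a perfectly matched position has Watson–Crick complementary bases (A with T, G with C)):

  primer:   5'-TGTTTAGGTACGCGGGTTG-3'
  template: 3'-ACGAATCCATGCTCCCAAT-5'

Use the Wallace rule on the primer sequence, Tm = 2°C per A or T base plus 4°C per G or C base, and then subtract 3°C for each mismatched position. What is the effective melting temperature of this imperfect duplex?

49°C

Primer base counts: A=2, T=7, G=8, C=2 → A+T=9, G+C=10
Perfect-match Tm = 2(9) + 4(10) = 18 + 40 = 58°C
Mismatches (positions where the bases are not complementary): 3 (at positions 3, 13, 19)
Effective Tm = 58 − 3×3 = 58 − 9 = 49°C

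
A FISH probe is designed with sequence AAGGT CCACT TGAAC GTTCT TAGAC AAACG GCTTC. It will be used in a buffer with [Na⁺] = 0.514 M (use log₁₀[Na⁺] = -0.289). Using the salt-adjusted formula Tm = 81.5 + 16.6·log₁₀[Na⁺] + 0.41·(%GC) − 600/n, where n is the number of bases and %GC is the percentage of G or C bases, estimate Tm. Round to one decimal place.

78.3°C

Length n = 35. Base counts: G=7, A=10, T=9, C=9
G+C = 16, so %GC = 16/35 × 100 = 45.714%
Salt term: 16.6 × (-0.289) = -4.797
GC term: 0.41 × 45.714 = 18.743; length term: −600/35 = −17.143
Tm = 81.5 + (-4.797) + 18.743 − 17.143 = 78.303 → 78.3°C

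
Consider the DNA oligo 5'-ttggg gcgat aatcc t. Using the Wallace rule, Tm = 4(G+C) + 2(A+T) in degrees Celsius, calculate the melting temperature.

Base counts: A=3, C=3, T=5, G=5
A+T = 8, G+C = 8
Tm = 2(8) + 4(8) = 16 + 32 = 48°C

48°C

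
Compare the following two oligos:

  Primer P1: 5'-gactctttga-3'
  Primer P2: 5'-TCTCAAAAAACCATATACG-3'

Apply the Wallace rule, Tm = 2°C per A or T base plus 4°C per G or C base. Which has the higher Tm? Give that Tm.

Primer P1: A+T=6, G+C=4 → Tm = 2(6)+4(4) = 28°C
Primer P2: A+T=13, G+C=6 → Tm = 2(13)+4(6) = 50°C
28°C vs 50°C → primer P2 is higher.

Primer P2, 50°C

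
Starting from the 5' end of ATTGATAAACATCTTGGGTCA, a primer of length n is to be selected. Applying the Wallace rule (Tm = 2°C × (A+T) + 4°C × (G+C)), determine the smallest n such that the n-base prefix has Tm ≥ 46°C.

n = 18

First 17 bases: ATTGATAAACATCTTGG → Tm = 44°C (< 46°C)
First 18 bases: ATTGATAAACATCTTGGG → Tm = 48°C (≥ 46°C)
Each additional base adds 2°C (A/T) or 4°C (G/C), so Tm is non-decreasing in n; n = 18 is the first length to reach 46°C.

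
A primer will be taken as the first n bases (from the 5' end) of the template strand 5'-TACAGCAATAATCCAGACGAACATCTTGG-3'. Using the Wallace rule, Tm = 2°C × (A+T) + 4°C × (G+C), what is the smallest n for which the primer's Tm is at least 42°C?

n = 16

First 15 bases: TACAGCAATAATCCA → Tm = 40°C (< 42°C)
First 16 bases: TACAGCAATAATCCAG → Tm = 44°C (≥ 42°C)
Each additional base adds 2°C (A/T) or 4°C (G/C), so Tm is non-decreasing in n; n = 16 is the first length to reach 42°C.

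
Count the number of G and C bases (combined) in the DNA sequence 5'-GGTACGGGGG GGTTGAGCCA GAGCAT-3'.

17

Counting bases: T=4, G=13, C=4, A=5
Total G or C: 13 + 4 = 17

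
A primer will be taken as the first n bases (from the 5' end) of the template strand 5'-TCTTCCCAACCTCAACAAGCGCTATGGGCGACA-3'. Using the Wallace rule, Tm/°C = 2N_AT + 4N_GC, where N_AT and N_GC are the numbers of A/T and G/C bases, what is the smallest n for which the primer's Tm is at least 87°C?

n = 29

First 28 bases: TCTTCCCAACCTCAACAAGCGCTATGGG → Tm = 86°C (< 87°C)
First 29 bases: TCTTCCCAACCTCAACAAGCGCTATGGGC → Tm = 90°C (≥ 87°C)
Each additional base adds 2°C (A/T) or 4°C (G/C), so Tm is non-decreasing in n; n = 29 is the first length to reach 87°C.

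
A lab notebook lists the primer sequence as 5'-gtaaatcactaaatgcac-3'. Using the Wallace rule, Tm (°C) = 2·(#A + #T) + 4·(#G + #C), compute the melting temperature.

Base counts: C=4, A=8, T=4, G=2
So N_AT = 12 and N_GC = 6.
Tm = 2(12) + 4(6) = 24 + 24 = 48°C

48°C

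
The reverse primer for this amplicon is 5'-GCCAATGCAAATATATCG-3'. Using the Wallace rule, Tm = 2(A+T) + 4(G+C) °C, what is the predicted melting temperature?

Base counts: A=7, G=3, T=4, C=4
AT pairs contribute 11, GC pairs contribute 7.
Tm = 2(11) + 4(7) = 22 + 28 = 50°C

50°C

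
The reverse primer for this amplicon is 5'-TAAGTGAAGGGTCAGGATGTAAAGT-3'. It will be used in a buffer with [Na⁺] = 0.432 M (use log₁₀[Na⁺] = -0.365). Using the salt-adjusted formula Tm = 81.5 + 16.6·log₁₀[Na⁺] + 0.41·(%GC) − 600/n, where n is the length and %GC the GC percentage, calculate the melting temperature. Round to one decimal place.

Length n = 25. Base counts: T=6, C=1, G=9, A=9
G+C = 10, so %GC = 10/25 × 100 = 40%
Salt term: 16.6 × (-0.365) = -6.059
GC term: 0.41 × 40 = 16.4; length term: −600/25 = −24
Tm = 81.5 + (-6.059) + 16.4 − 24 = 67.841 → 67.8°C

67.8°C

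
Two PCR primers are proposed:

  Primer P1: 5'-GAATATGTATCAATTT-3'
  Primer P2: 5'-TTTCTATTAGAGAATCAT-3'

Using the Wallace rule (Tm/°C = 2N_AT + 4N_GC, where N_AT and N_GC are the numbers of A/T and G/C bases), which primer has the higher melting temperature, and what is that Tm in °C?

Primer P2, 44°C

Primer P1: A+T=13, G+C=3 → Tm = 2(13)+4(3) = 38°C
Primer P2: A+T=14, G+C=4 → Tm = 2(14)+4(4) = 44°C
38°C vs 44°C → primer P2 is higher.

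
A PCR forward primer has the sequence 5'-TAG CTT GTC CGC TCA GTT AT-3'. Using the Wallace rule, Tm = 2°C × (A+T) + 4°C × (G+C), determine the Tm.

58°C

G=4, A=3, T=8, C=5
AT pairs contribute 11, GC pairs contribute 9.
Tm = 2(11) + 4(9) = 22 + 36 = 58°C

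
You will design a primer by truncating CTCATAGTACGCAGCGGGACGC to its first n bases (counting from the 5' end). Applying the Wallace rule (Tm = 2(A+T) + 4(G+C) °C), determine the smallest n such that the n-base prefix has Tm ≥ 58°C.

First 17 bases: CTCATAGTACGCAGCGG → Tm = 54°C (< 58°C)
First 18 bases: CTCATAGTACGCAGCGGG → Tm = 58°C (≥ 58°C)
Since every base adds ≥2°C, Tm only increases with n, so the threshold is first crossed at n = 18.

n = 18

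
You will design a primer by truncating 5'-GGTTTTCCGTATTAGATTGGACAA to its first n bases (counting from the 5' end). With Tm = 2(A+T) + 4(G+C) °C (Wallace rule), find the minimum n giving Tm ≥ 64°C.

First 22 bases: GGTTTTCCGTATTAGATTGGAC → Tm = 62°C (< 64°C)
First 23 bases: GGTTTTCCGTATTAGATTGGACA → Tm = 64°C (≥ 64°C)
Since every base adds ≥2°C, Tm only increases with n, so the threshold is first crossed at n = 23.

n = 23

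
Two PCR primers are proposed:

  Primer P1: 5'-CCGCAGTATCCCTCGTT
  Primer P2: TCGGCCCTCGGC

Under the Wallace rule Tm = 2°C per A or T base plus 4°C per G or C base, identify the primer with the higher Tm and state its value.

Primer P1, 54°C

Primer P1: A+T=7, G+C=10 → Tm = 2(7)+4(10) = 54°C
Primer P2: A+T=2, G+C=10 → Tm = 2(2)+4(10) = 44°C
54°C vs 44°C → primer P1 is higher.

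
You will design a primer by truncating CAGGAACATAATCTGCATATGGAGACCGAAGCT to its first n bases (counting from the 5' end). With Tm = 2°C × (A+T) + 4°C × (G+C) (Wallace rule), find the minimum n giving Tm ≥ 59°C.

First 21 bases: CAGGAACATAATCTGCATATG → Tm = 58°C (< 59°C)
First 22 bases: CAGGAACATAATCTGCATATGG → Tm = 62°C (≥ 59°C)
Since every base adds ≥2°C, Tm only increases with n, so the threshold is first crossed at n = 22.

n = 22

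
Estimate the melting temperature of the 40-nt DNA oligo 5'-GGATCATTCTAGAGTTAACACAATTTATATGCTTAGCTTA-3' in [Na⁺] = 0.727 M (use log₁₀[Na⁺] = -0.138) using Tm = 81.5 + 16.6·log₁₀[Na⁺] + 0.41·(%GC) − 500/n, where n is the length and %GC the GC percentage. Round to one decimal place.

79.0°C

Length n = 40. A=13, T=15, G=6, C=6
G+C = 12, so %GC = 12/40 × 100 = 30%
Salt term: 16.6 × (-0.138) = -2.291
GC term: 0.41 × 30 = 12.3; length term: −500/40 = −12.5
Tm = 81.5 + (-2.291) + 12.3 − 12.5 = 79.009 → 79.0°C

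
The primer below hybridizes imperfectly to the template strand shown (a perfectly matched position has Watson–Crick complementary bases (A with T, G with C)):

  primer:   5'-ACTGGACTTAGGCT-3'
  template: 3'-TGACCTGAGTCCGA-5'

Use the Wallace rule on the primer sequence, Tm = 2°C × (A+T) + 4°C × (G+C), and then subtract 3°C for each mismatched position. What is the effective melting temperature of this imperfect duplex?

Primer base counts: A=3, T=4, G=4, C=3 → A+T=7, G+C=7
Perfect-match Tm = 2(7) + 4(7) = 14 + 28 = 42°C
Mismatches (positions where the bases are not complementary): 1 (at position 9)
Effective Tm = 42 − 1×3 = 42 − 3 = 39°C

39°C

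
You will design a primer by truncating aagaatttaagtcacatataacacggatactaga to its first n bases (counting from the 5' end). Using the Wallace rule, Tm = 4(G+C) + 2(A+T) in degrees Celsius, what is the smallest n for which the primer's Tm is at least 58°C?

n = 24

First 23 bases: AAGAATTTAAGTCACATATAACA → Tm = 56°C (< 58°C)
First 24 bases: AAGAATTTAAGTCACATATAACAC → Tm = 60°C (≥ 58°C)
Each additional base adds 2°C (A/T) or 4°C (G/C), so Tm is non-decreasing in n; n = 24 is the first length to reach 58°C.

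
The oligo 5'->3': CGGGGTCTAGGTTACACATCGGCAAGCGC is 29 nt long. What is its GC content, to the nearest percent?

62%

Counting bases: T=5, G=10, C=8, A=6
G+C = 10 + 8 = 18 out of 29 bases
%GC = 18/29 × 100 = 62.07% ≈ 62%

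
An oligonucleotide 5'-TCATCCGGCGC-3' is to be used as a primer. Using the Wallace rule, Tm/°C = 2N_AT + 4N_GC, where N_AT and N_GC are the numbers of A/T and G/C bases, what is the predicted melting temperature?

38°C

Scanning the sequence gives T=2, G=3, A=1, C=5.
A+T = 3, G+C = 8
Tm = 2(3) + 4(8) = 6 + 32 = 38°C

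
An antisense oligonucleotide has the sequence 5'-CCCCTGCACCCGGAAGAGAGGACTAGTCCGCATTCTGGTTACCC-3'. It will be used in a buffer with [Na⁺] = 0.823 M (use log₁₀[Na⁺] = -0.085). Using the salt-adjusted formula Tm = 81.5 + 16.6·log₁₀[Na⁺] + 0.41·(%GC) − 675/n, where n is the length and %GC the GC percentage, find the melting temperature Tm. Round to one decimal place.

Length n = 44. Base counts: A=9, C=16, G=11, T=8
G+C = 27, so %GC = 27/44 × 100 = 61.364%
Salt term: 16.6 × (-0.085) = -1.411
GC term: 0.41 × 61.364 = 25.159; length term: −675/44 = −15.341
Tm = 81.5 + (-1.411) + 25.159 − 15.341 = 89.907 → 89.9°C

89.9°C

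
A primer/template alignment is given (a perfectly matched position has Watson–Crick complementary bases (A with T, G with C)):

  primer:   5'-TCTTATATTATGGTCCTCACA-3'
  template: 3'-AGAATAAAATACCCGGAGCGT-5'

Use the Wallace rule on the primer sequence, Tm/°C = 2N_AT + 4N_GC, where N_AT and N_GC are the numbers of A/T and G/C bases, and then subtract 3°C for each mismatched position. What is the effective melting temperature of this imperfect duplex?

47°C

Primer base counts: A=5, T=9, G=2, C=5 → A+T=14, G+C=7
Perfect-match Tm = 2(14) + 4(7) = 28 + 28 = 56°C
Mismatches (positions where the bases are not complementary): 3 (at positions 7, 14, 19)
Effective Tm = 56 − 3×3 = 56 − 9 = 47°C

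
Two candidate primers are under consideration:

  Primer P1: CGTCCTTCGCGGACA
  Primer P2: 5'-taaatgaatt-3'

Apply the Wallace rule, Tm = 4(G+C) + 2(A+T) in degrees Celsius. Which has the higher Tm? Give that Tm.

Primer P1: A+T=5, G+C=10 → Tm = 2(5)+4(10) = 50°C
Primer P2: A+T=9, G+C=1 → Tm = 2(9)+4(1) = 22°C
50°C vs 22°C → primer P1 is higher.

Primer P1, 50°C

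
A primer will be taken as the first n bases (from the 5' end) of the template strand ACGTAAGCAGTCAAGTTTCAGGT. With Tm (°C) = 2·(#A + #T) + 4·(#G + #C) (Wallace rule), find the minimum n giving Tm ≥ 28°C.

First 9 bases: ACGTAAGCA → Tm = 26°C (< 28°C)
First 10 bases: ACGTAAGCAG → Tm = 30°C (≥ 28°C)
Since every base adds ≥2°C, Tm only increases with n, so the threshold is first crossed at n = 10.

n = 10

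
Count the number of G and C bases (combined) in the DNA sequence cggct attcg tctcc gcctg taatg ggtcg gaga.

Base counts: G=11, A=5, C=9, T=9
G+C = 11 + 9 = 20

20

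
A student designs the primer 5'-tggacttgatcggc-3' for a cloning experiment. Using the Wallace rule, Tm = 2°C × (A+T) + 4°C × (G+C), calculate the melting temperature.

Base counts: G=5, T=4, A=2, C=3
A+T = 6, G+C = 8
Tm = 4·8 + 2·6 = 32 + 12 = 44°C

44°C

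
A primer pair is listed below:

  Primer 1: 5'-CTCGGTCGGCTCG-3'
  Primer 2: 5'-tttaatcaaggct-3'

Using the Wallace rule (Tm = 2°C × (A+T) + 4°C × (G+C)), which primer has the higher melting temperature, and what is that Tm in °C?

Primer 1: A+T=3, G+C=10 → Tm = 2(3)+4(10) = 46°C
Primer 2: A+T=9, G+C=4 → Tm = 2(9)+4(4) = 34°C
46°C vs 34°C → primer 1 is higher.

Primer 1, 46°C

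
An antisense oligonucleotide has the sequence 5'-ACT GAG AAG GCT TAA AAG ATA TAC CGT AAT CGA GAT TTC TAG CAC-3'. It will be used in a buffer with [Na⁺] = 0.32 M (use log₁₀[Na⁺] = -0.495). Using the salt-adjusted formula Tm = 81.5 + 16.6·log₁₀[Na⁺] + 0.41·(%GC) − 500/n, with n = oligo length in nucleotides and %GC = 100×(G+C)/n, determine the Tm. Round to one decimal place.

77.7°C

Length n = 45. Counting bases: G=9, A=17, T=11, C=8
G+C = 17, so %GC = 17/45 × 100 = 37.778%
Salt term: 16.6 × (-0.495) = -8.217
GC term: 0.41 × 37.778 = 15.489; length term: −500/45 = −11.111
Tm = 81.5 + (-8.217) + 15.489 − 11.111 = 77.661 → 77.7°C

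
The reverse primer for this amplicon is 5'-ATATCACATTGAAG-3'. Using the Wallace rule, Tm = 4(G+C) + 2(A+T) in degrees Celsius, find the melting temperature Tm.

36°C

C=2, G=2, A=6, T=4
AT pairs contribute 10, GC pairs contribute 4.
Tm = 2(10) + 4(4) = 20 + 16 = 36°C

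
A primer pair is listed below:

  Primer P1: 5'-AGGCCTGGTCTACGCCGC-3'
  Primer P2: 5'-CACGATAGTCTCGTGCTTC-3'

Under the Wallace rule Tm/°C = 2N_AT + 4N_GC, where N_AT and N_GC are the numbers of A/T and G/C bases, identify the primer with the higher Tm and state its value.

Primer P1, 62°C

Primer P1: A+T=5, G+C=13 → Tm = 2(5)+4(13) = 62°C
Primer P2: A+T=9, G+C=10 → Tm = 2(9)+4(10) = 58°C
62°C vs 58°C → primer P1 is higher.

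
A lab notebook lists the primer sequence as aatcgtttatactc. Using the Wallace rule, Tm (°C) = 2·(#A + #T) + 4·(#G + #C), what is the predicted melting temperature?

36°C

Scanning the sequence gives A=4, G=1, T=6, C=3.
AT pairs contribute 10, GC pairs contribute 4.
Tm = 2×10 + 4×4 = 36°C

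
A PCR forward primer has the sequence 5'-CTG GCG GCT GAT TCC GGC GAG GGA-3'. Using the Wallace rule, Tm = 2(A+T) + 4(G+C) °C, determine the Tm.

82°C

Base counts: C=6, G=11, A=3, T=4
So N_AT = 7 and N_GC = 17.
Tm = 4·17 + 2·7 = 68 + 14 = 82°C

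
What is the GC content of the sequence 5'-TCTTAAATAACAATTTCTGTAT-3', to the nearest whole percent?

Counting bases: G=1, A=8, T=10, C=3
G+C = 1 + 3 = 4 out of 22 bases
%GC = 4/22 × 100 = 18.18% ≈ 18%

18%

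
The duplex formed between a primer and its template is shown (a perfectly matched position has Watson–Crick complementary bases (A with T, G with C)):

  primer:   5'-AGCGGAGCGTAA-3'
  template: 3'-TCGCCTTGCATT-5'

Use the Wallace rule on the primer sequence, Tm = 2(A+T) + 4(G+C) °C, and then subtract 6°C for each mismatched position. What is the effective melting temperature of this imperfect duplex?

Primer base counts: A=4, T=1, G=5, C=2 → A+T=5, G+C=7
Perfect-match Tm = 2(5) + 4(7) = 10 + 28 = 38°C
Mismatches (positions where the bases are not complementary): 1 (at position 7)
Effective Tm = 38 − 1×6 = 38 − 6 = 32°C

32°C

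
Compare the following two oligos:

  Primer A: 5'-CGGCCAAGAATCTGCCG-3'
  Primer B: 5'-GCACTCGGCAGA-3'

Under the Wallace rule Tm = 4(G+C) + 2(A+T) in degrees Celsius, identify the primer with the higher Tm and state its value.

Primer A: A+T=6, G+C=11 → Tm = 2(6)+4(11) = 56°C
Primer B: A+T=4, G+C=8 → Tm = 2(4)+4(8) = 40°C
56°C vs 40°C → primer A is higher.

Primer A, 56°C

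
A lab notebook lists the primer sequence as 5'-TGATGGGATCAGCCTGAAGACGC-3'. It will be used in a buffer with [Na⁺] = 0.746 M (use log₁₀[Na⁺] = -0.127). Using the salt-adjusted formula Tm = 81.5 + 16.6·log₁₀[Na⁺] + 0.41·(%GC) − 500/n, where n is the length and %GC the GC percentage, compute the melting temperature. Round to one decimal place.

Length n = 23. C=5, G=8, T=4, A=6
G+C = 13, so %GC = 13/23 × 100 = 56.522%
Salt term: 16.6 × (-0.127) = -2.108
GC term: 0.41 × 56.522 = 23.174; length term: −500/23 = −21.739
Tm = 81.5 + (-2.108) + 23.174 − 21.739 = 80.827 → 80.8°C

80.8°C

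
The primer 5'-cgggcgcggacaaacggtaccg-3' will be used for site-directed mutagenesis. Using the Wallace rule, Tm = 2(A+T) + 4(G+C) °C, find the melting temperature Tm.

T=1, G=9, A=5, C=7
A+T = 6, G+C = 16
Tm = 2(6) + 4(16) = 12 + 64 = 76°C

76°C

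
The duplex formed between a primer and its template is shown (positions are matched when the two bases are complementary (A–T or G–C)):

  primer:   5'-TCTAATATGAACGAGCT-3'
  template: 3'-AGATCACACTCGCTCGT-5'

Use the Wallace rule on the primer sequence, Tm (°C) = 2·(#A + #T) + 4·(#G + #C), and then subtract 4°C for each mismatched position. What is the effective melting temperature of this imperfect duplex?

Primer base counts: A=6, T=5, G=3, C=3 → A+T=11, G+C=6
Perfect-match Tm = 2(11) + 4(6) = 22 + 24 = 46°C
Mismatches (positions where the bases are not complementary): 4 (at positions 5, 7, 11, 17)
Effective Tm = 46 − 4×4 = 46 − 16 = 30°C

30°C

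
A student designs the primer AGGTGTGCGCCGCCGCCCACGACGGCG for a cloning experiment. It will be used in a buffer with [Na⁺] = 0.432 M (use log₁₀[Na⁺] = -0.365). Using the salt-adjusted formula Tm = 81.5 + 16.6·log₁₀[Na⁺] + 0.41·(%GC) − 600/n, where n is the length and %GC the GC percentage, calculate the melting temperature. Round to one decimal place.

86.6°C

Length n = 27. Scanning the sequence gives A=3, G=11, T=2, C=11.
G+C = 22, so %GC = 22/27 × 100 = 81.481%
Salt term: 16.6 × (-0.365) = -6.059
GC term: 0.41 × 81.481 = 33.407; length term: −600/27 = −22.222
Tm = 81.5 + (-6.059) + 33.407 − 22.222 = 86.626 → 86.6°C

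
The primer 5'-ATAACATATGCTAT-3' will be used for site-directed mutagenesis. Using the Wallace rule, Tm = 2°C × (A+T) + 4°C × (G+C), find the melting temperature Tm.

Scanning the sequence gives C=2, A=6, T=5, G=1.
So N_AT = 11 and N_GC = 3.
Tm = 2×11 + 4×3 = 34°C

34°C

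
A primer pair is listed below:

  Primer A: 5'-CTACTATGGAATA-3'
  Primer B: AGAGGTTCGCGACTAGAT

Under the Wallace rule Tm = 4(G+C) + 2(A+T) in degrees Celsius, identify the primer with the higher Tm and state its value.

Primer A: A+T=9, G+C=4 → Tm = 2(9)+4(4) = 34°C
Primer B: A+T=9, G+C=9 → Tm = 2(9)+4(9) = 54°C
34°C vs 54°C → primer B is higher.

Primer B, 54°C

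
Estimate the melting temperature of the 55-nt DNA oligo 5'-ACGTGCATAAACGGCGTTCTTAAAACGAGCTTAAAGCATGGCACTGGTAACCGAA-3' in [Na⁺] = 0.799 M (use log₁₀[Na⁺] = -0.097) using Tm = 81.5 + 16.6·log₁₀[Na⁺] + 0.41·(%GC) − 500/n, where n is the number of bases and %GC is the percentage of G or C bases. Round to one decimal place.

89.4°C

Length n = 55. Scanning the sequence gives C=12, A=19, G=13, T=11.
G+C = 25, so %GC = 25/55 × 100 = 45.455%
Salt term: 16.6 × (-0.097) = -1.61
GC term: 0.41 × 45.455 = 18.637; length term: −500/55 = −9.091
Tm = 81.5 + (-1.61) + 18.637 − 9.091 = 89.436 → 89.4°C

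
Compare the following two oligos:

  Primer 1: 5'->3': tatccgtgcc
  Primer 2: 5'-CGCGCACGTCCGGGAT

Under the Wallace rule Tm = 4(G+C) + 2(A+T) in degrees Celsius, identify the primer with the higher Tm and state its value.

Primer 1: A+T=4, G+C=6 → Tm = 2(4)+4(6) = 32°C
Primer 2: A+T=4, G+C=12 → Tm = 2(4)+4(12) = 56°C
32°C vs 56°C → primer 2 is higher.

Primer 2, 56°C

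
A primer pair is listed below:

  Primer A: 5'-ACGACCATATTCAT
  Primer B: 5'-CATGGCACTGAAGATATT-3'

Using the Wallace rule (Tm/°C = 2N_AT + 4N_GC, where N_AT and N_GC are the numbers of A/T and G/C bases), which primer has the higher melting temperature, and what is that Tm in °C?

Primer B, 50°C

Primer A: A+T=9, G+C=5 → Tm = 2(9)+4(5) = 38°C
Primer B: A+T=11, G+C=7 → Tm = 2(11)+4(7) = 50°C
38°C vs 50°C → primer B is higher.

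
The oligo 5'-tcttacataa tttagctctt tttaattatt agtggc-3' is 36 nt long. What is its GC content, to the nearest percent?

25%

Base counts: A=9, T=18, C=5, G=4
G+C = 4 + 5 = 9 out of 36 bases
%GC = 9/36 × 100 = 25% ≈ 25%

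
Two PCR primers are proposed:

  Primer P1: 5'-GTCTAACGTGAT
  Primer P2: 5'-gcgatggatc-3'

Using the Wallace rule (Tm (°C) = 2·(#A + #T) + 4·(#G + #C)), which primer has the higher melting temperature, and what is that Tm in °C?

Primer P1: A+T=7, G+C=5 → Tm = 2(7)+4(5) = 34°C
Primer P2: A+T=4, G+C=6 → Tm = 2(4)+4(6) = 32°C
34°C vs 32°C → primer P1 is higher.

Primer P1, 34°C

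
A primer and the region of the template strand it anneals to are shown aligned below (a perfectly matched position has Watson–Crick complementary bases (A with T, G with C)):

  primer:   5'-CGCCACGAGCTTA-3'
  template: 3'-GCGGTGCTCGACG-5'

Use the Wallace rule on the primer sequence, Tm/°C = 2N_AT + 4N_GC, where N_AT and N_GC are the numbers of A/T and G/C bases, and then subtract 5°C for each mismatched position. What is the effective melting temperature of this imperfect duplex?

Primer base counts: A=3, T=2, G=3, C=5 → A+T=5, G+C=8
Perfect-match Tm = 2(5) + 4(8) = 10 + 32 = 42°C
Mismatches (positions where the bases are not complementary): 2 (at positions 12, 13)
Effective Tm = 42 − 2×5 = 42 − 10 = 32°C

32°C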